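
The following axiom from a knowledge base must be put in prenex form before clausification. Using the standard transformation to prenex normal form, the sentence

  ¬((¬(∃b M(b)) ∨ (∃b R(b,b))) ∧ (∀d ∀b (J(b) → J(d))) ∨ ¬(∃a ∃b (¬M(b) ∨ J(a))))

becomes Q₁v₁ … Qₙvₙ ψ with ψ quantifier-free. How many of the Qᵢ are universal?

First replace A → B with ¬A ∨ B.
  ¬((¬(∃b M(b)) ∨ (∃b R(b,b))) ∧ (∀d ∀b (¬J(b) ∨ J(d))) ∨ ¬(∃a ∃b (¬M(b) ∨ J(a))))
Push ¬ through the quantifiers and connectives to reach negation normal form:
  ((∃b M(b)) ∧ (∀b ¬R(b,b)) ∨ (∃d ∃b (J(b) ∧ ¬J(d)))) ∧ (∃a ∃b (¬M(b) ∨ J(a)))
Rename bound variables to avoid capture: b↦r, b↦x1, b↦p.
  ((∃b M(b)) ∧ (∀r ¬R(r,r)) ∨ (∃d ∃x1 (J(x1) ∧ ¬J(d)))) ∧ (∃a ∃p (¬M(p) ∨ J(a)))
Extract every quantifier outward, since the variables are now distinct and don't occur free across branches:
  ∃b ∀r ∃d ∃x1 ∃a ∃p ((M(b) ∧ ¬R(r,r) ∨ J(x1) ∧ ¬J(d)) ∧ (¬M(p) ∨ J(a)))
The prefix is ∃b ∀r ∃d ∃x1 ∃a ∃p: 1 universal, 5 existential.

1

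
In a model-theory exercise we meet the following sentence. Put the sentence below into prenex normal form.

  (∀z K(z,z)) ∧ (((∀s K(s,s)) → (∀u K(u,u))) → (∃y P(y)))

∀z ∀s ∃u ∃y (K(z,z) ∧ (K(s,s) ∧ ¬K(u,u) ∨ P(y)))

Rewrite implications/biconditionals: A → B as ¬A ∨ B.
  (∀z K(z,z)) ∧ (¬(¬(∀s K(s,s)) ∨ (∀u K(u,u))) ∨ (∃y P(y)))
Drive negations inward (¬∀x A ≡ ∃x ¬A, ¬∃x A ≡ ∀x ¬A, De Morgan for ∧/∨):
  (∀z K(z,z)) ∧ ((∀s K(s,s)) ∧ (∃u ¬K(u,u)) ∨ (∃y P(y)))
Pull the quantifiers to the front (each side's bound variable is not free in the other side):
  ∀z ∀s ∃u ∃y (K(z,z) ∧ (K(s,s) ∧ ¬K(u,u) ∨ P(y)))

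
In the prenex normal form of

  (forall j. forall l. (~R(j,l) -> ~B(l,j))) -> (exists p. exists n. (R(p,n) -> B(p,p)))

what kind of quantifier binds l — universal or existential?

Rewrite implications/biconditionals: A → B as ¬A ∨ B.
  ~(forall j. forall l. (~~R(j,l) | ~B(l,j))) | (exists p. exists n. (~R(p,n) | B(p,p)))
Move each ¬ inward, flipping quantifiers it crosses:
  (exists j. exists l. (~R(j,l) & B(l,j))) | (exists p. exists n. (~R(p,n) | B(p,p)))
All bound variables are already distinct, so no renaming is needed.
Pull the quantifiers to the front (each side's bound variable is not free in the other side):
  exists j. exists l. exists p. exists n. (~R(j,l) & B(l,j) | ~R(p,n) | B(p,p))
The quantifier forall l sits under an odd number of negations (counting the antecedent side of each →), so it flips to exists l.

existential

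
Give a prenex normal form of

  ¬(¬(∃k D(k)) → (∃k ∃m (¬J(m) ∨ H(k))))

Rewrite implications/biconditionals: A → B as ¬A ∨ B.
  ¬(¬¬(∃k D(k)) ∨ (∃k ∃m (¬J(m) ∨ H(k))))
Push ¬ through the quantifiers and connectives to reach negation normal form:
  (∀k ¬D(k)) ∧ (∀k ∀m (J(m) ∧ ¬H(k)))
Rename bound variables to avoid capture: k↦r.
  (∀k ¬D(k)) ∧ (∀r ∀m (J(m) ∧ ¬H(r)))
Pull the quantifiers to the front (each side's bound variable is not free in the other side):
  ∀k ∀r ∀m (¬D(k) ∧ J(m) ∧ ¬H(r))

∀k ∀r ∀m (¬D(k) ∧ J(m) ∧ ¬H(r))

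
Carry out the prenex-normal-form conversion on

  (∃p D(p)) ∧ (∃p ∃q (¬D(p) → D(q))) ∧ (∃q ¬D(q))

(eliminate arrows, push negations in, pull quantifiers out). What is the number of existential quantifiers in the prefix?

First replace A → B with ¬A ∨ B.
  (∃p D(p)) ∧ (∃p ∃q (¬¬D(p) ∨ D(q))) ∧ (∃q ¬D(q))
Move each ¬ inward, flipping quantifiers it crosses:
  (∃p D(p)) ∧ (∃p ∃q (D(p) ∨ D(q))) ∧ (∃q ¬D(q))
Standardize variables apart so no two quantifiers bind the same name: p↦y1, q↦y.
  (∃p D(p)) ∧ (∃y1 ∃q (D(y1) ∨ D(q))) ∧ (∃y ¬D(y))
Extract every quantifier outward, since the variables are now distinct and don't occur free across branches:
  ∃p ∃y1 ∃q ∃y (D(p) ∧ (D(y1) ∨ D(q)) ∧ ¬D(y))
The prefix is ∃p ∃y1 ∃q ∃y: 0 universal, 4 existential.

4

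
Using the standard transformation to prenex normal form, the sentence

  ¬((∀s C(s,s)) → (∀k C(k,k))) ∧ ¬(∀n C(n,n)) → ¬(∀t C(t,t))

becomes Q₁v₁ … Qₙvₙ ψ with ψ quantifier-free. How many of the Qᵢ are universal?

2

First replace A → B with ¬A ∨ B.
  ¬(¬(¬(∀s C(s,s)) ∨ (∀k C(k,k))) ∧ ¬(∀n C(n,n))) ∨ ¬(∀t C(t,t))
Move each ¬ inward, flipping quantifiers it crosses:
  (∃s ¬C(s,s)) ∨ (∀k C(k,k)) ∨ (∀n C(n,n)) ∨ (∃t ¬C(t,t))
All bound variables are already distinct, so no renaming is needed.
Pull the quantifiers to the front (each side's bound variable is not free in the other side):
  ∃s ∀k ∀n ∃t (¬C(s,s) ∨ C(k,k) ∨ C(n,n) ∨ ¬C(t,t))
The prefix is ∃s ∀k ∀n ∃t: 2 universal, 2 existential.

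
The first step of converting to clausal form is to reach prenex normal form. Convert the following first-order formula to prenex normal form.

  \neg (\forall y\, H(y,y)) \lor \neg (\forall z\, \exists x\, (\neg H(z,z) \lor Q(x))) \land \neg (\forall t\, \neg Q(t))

Move each ¬ inward, flipping quantifiers it crosses:
  (\exists y\, \neg H(y,y)) \lor (\exists z\, \forall x\, (H(z,z) \land \neg Q(x))) \land (\exists t\, Q(t))
All bound variables are already distinct, so no renaming is needed.
Extract every quantifier outward, since the variables are now distinct and don't occur free across branches:
  \exists y\, \exists z\, \forall x\, \exists t\, (\neg H(y,y) \lor H(z,z) \land \neg Q(x) \land Q(t))

\exists y\, \exists z\, \forall x\, \exists t\, (\neg H(y,y) \lor H(z,z) \land \neg Q(x) \land Q(t))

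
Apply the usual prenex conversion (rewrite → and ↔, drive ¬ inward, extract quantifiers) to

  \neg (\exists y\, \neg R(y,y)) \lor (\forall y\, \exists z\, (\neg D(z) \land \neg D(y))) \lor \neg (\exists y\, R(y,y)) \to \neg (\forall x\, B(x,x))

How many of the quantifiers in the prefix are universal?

Rewrite implications/biconditionals: A → B as ¬A ∨ B.
  \neg (\neg (\exists y\, \neg R(y,y)) \lor (\forall y\, \exists z\, (\neg D(z) \land \neg D(y))) \lor \neg (\exists y\, R(y,y))) \lor \neg (\forall x\, B(x,x))
Move each ¬ inward, flipping quantifiers it crosses:
  (\exists y\, \neg R(y,y)) \land (\exists y\, \forall z\, (D(z) \lor D(y))) \land (\exists y\, R(y,y)) \lor (\exists x\, \neg B(x,x))
Standardize variables apart so no two quantifiers bind the same name: y↦q, y↦b.
  (\exists y\, \neg R(y,y)) \land (\exists q\, \forall z\, (D(z) \lor D(q))) \land (\exists b\, R(b,b)) \lor (\exists x\, \neg B(x,x))
Finally move all quantifiers to the prefix:
  \exists y\, \exists q\, \forall z\, \exists b\, \exists x\, (\neg R(y,y) \land (D(z) \lor D(q)) \land R(b,b) \lor \neg B(x,x))
The prefix is \exists y \exists q \forall z \exists b \exists x: 1 universal, 4 existential.

1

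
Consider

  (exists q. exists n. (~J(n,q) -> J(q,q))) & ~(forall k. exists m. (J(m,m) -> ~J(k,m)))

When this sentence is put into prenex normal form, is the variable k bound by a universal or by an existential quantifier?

existential

Eliminate → and ↔ using ¬ and ∨.
  (exists q. exists n. (~~J(n,q) | J(q,q))) & ~(forall k. exists m. (~J(m,m) | ~J(k,m)))
Drive negations inward (¬∀x A ≡ ∃x ¬A, ¬∃x A ≡ ∀x ¬A, De Morgan for ∧/∨):
  (exists q. exists n. (J(n,q) | J(q,q))) & (exists k. forall m. (J(m,m) & J(k,m)))
Finally move all quantifiers to the prefix:
  exists q. exists n. exists k. forall m. ((J(n,q) | J(q,q)) & J(m,m) & J(k,m))
The quantifier forall k sits under an odd number of negations (counting the antecedent side of each →), so it flips to exists k.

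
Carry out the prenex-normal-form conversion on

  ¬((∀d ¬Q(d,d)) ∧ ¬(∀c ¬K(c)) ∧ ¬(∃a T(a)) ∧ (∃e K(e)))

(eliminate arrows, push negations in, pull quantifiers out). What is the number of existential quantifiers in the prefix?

2

Move each ¬ inward, flipping quantifiers it crosses:
  (∃d Q(d,d)) ∨ (∀c ¬K(c)) ∨ (∃a T(a)) ∨ (∀e ¬K(e))
All bound variables are already distinct, so no renaming is needed.
Extract every quantifier outward, since the variables are now distinct and don't occur free across branches:
  ∃d ∀c ∃a ∀e (Q(d,d) ∨ ¬K(c) ∨ T(a) ∨ ¬K(e))
The prefix is ∃d ∀c ∃a ∀e: 2 universal, 2 existential.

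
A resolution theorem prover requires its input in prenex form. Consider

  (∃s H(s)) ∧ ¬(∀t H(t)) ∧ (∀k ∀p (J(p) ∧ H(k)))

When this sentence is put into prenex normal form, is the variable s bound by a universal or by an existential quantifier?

Push ¬ through the quantifiers and connectives to reach negation normal form:
  (∃s H(s)) ∧ (∃t ¬H(t)) ∧ (∀k ∀p (J(p) ∧ H(k)))
All bound variables are already distinct, so no renaming is needed.
Pull the quantifiers to the front (each side's bound variable is not free in the other side):
  ∃s ∃t ∀k ∀p (H(s) ∧ ¬H(t) ∧ J(p) ∧ H(k))
The quantifier ∃s sits under an even number of negations, so it remains existential.

existential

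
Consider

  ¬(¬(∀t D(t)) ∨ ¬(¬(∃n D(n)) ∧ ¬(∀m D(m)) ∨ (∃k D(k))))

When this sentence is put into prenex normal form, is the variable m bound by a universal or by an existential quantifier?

existential

Push ¬ through the quantifiers and connectives to reach negation normal form:
  (∀t D(t)) ∧ ((∀n ¬D(n)) ∧ (∃m ¬D(m)) ∨ (∃k D(k)))
All bound variables are already distinct, so no renaming is needed.
Finally move all quantifiers to the prefix:
  ∀t ∀n ∃m ∃k (D(t) ∧ (¬D(n) ∧ ¬D(m) ∨ D(k)))
The quantifier ∀m sits under an odd number of negations, so it flips to ∃m.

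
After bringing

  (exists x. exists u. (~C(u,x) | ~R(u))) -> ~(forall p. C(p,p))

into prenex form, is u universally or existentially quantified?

universal

Rewrite implications/biconditionals: A → B as ¬A ∨ B.
  ~(exists x. exists u. (~C(u,x) | ~R(u))) | ~(forall p. C(p,p))
Push ¬ through the quantifiers and connectives to reach negation normal form:
  (forall x. forall u. (C(u,x) & R(u))) | (exists p. ~C(p,p))
All bound variables are already distinct, so no renaming is needed.
Extract every quantifier outward, since the variables are now distinct and don't occur free across branches:
  forall x. forall u. exists p. (C(u,x) & R(u) | ~C(p,p))
The quantifier exists u sits under an odd number of negations (counting the antecedent side of each →), so it flips to forall u.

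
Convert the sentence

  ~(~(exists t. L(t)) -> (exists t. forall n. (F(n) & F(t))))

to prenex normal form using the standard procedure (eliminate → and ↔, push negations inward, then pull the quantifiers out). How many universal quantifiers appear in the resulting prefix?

First replace A → B with ¬A ∨ B.
  ~(~~(exists t. L(t)) | (exists t. forall n. (F(n) & F(t))))
Move each ¬ inward, flipping quantifiers it crosses:
  (forall t. ~L(t)) & (forall t. exists n. (~F(n) | ~F(t)))
Standardize variables apart so no two quantifiers bind the same name: t↦y1.
  (forall t. ~L(t)) & (forall y1. exists n. (~F(n) | ~F(y1)))
Pull the quantifiers to the front (each side's bound variable is not free in the other side):
  forall t. forall y1. exists n. (~L(t) & (~F(n) | ~F(y1)))
The prefix is forall t forall y1 exists n: 2 universal, 1 existential.

2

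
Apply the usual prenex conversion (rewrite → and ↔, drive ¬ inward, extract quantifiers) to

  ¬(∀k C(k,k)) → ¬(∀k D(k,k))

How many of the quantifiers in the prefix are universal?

1

Rewrite implications/biconditionals: A → B as ¬A ∨ B.
  ¬¬(∀k C(k,k)) ∨ ¬(∀k D(k,k))
Move each ¬ inward, flipping quantifiers it crosses:
  (∀k C(k,k)) ∨ (∃k ¬D(k,k))
Standardize variables apart so no two quantifiers bind the same name: k↦p.
  (∀k C(k,k)) ∨ (∃p ¬D(p,p))
Finally move all quantifiers to the prefix:
  ∀k ∃p (C(k,k) ∨ ¬D(p,p))
The prefix is ∀k ∃p: 1 universal, 1 existential.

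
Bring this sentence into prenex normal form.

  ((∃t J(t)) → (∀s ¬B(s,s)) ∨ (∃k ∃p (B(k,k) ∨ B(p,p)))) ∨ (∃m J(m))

Rewrite implications/biconditionals: A → B as ¬A ∨ B.
  ¬(∃t J(t)) ∨ (∀s ¬B(s,s)) ∨ (∃k ∃p (B(k,k) ∨ B(p,p))) ∨ (∃m J(m))
Move each ¬ inward, flipping quantifiers it crosses:
  (∀t ¬J(t)) ∨ (∀s ¬B(s,s)) ∨ (∃k ∃p (B(k,k) ∨ B(p,p))) ∨ (∃m J(m))
Pull the quantifiers to the front (each side's bound variable is not free in the other side):
  ∀t ∀s ∃k ∃p ∃m (¬J(t) ∨ ¬B(s,s) ∨ B(k,k) ∨ B(p,p) ∨ J(m))

∀t ∀s ∃k ∃p ∃m (¬J(t) ∨ ¬B(s,s) ∨ B(k,k) ∨ B(p,p) ∨ J(m))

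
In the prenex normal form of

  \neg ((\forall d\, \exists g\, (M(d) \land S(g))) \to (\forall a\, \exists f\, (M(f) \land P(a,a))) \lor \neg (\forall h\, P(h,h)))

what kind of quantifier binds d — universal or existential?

universal

First replace A → B with ¬A ∨ B.
  \neg (\neg (\forall d\, \exists g\, (M(d) \land S(g))) \lor (\forall a\, \exists f\, (M(f) \land P(a,a))) \lor \neg (\forall h\, P(h,h)))
Drive negations inward (¬∀x A ≡ ∃x ¬A, ¬∃x A ≡ ∀x ¬A, De Morgan for ∧/∨):
  (\forall d\, \exists g\, (M(d) \land S(g))) \land (\exists a\, \forall f\, (\neg M(f) \lor \neg P(a,a))) \land (\forall h\, P(h,h))
Pull the quantifiers to the front (each side's bound variable is not free in the other side):
  \forall d\, \exists g\, \exists a\, \forall f\, \forall h\, (M(d) \land S(g) \land (\neg M(f) \lor \neg P(a,a)) \land P(h,h))
The quantifier \forall d sits under an even number of negations (counting the antecedent side of each →), so it remains universal.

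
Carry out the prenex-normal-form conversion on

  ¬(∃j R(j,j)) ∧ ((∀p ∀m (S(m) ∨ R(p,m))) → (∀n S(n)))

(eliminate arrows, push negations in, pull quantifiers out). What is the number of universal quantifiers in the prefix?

First replace A → B with ¬A ∨ B.
  ¬(∃j R(j,j)) ∧ (¬(∀p ∀m (S(m) ∨ R(p,m))) ∨ (∀n S(n)))
Drive negations inward (¬∀x A ≡ ∃x ¬A, ¬∃x A ≡ ∀x ¬A, De Morgan for ∧/∨):
  (∀j ¬R(j,j)) ∧ ((∃p ∃m (¬S(m) ∧ ¬R(p,m))) ∨ (∀n S(n)))
Extract every quantifier outward, since the variables are now distinct and don't occur free across branches:
  ∀j ∃p ∃m ∀n (¬R(j,j) ∧ (¬S(m) ∧ ¬R(p,m) ∨ S(n)))
The prefix is ∀j ∃p ∃m ∀n: 2 universal, 2 existential.

2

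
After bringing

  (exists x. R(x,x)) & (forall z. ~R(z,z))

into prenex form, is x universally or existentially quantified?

All bound variables are already distinct, so no renaming is needed.
Pull the quantifiers to the front (each side's bound variable is not free in the other side):
  exists x. forall z. (R(x,x) & ~R(z,z))
The quantifier exists x sits under an even number of negations, so it remains existential.

existential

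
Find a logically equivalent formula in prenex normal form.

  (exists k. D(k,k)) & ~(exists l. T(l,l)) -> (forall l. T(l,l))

First replace A → B with ¬A ∨ B.
  ~((exists k. D(k,k)) & ~(exists l. T(l,l))) | (forall l. T(l,l))
Drive negations inward (¬∀x A ≡ ∃x ¬A, ¬∃x A ≡ ∀x ¬A, De Morgan for ∧/∨):
  (forall k. ~D(k,k)) | (exists l. T(l,l)) | (forall l. T(l,l))
Standardize variables apart so no two quantifiers bind the same name: l↦y.
  (forall k. ~D(k,k)) | (exists l. T(l,l)) | (forall y. T(y,y))
Pull the quantifiers to the front (each side's bound variable is not free in the other side):
  forall k. exists l. forall y. (~D(k,k) | T(l,l) | T(y,y))

forall k. exists l. forall y. (~D(k,k) | T(l,l) | T(y,y))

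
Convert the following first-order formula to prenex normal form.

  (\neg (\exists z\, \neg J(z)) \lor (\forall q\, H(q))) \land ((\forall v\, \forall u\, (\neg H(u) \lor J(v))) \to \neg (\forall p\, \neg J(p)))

\forall z\, \forall q\, \exists v\, \exists u\, \exists p\, ((J(z) \lor H(q)) \land (H(u) \land \neg J(v) \lor J(p)))

Rewrite implications/biconditionals: A → B as ¬A ∨ B.
  (\neg (\exists z\, \neg J(z)) \lor (\forall q\, H(q))) \land (\neg (\forall v\, \forall u\, (\neg H(u) \lor J(v))) \lor \neg (\forall p\, \neg J(p)))
Move each ¬ inward, flipping quantifiers it crosses:
  ((\forall z\, J(z)) \lor (\forall q\, H(q))) \land ((\exists v\, \exists u\, (H(u) \land \neg J(v))) \lor (\exists p\, J(p)))
Finally move all quantifiers to the prefix:
  \forall z\, \forall q\, \exists v\, \exists u\, \exists p\, ((J(z) \lor H(q)) \land (H(u) \land \neg J(v) \lor J(p)))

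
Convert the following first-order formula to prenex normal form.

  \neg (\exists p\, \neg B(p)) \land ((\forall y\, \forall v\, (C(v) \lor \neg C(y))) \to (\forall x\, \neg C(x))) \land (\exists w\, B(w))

Rewrite implications/biconditionals: A → B as ¬A ∨ B.
  \neg (\exists p\, \neg B(p)) \land (\neg (\forall y\, \forall v\, (C(v) \lor \neg C(y))) \lor (\forall x\, \neg C(x))) \land (\exists w\, B(w))
Move each ¬ inward, flipping quantifiers it crosses:
  (\forall p\, B(p)) \land ((\exists y\, \exists v\, (\neg C(v) \land C(y))) \lor (\forall x\, \neg C(x))) \land (\exists w\, B(w))
Extract every quantifier outward, since the variables are now distinct and don't occur free across branches:
  \forall p\, \exists y\, \exists v\, \forall x\, \exists w\, (B(p) \land (\neg C(v) \land C(y) \lor \neg C(x)) \land B(w))

\forall p\, \exists y\, \exists v\, \forall x\, \exists w\, (B(p) \land (\neg C(v) \land C(y) \lor \neg C(x)) \land B(w))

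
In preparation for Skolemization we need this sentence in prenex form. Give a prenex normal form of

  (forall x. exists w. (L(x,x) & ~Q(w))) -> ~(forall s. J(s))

exists x. forall w. exists s. (~L(x,x) | Q(w) | ~J(s))

First replace A → B with ¬A ∨ B.
  ~(forall x. exists w. (L(x,x) & ~Q(w))) | ~(forall s. J(s))
Drive negations inward (¬∀x A ≡ ∃x ¬A, ¬∃x A ≡ ∀x ¬A, De Morgan for ∧/∨):
  (exists x. forall w. (~L(x,x) | Q(w))) | (exists s. ~J(s))
Finally move all quantifiers to the prefix:
  exists x. forall w. exists s. (~L(x,x) | Q(w) | ~J(s))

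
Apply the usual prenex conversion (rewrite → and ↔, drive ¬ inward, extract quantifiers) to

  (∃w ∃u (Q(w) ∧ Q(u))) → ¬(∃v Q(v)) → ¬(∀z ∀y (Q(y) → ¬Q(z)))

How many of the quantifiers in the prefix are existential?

3

First replace A → B with ¬A ∨ B.
  ¬(∃w ∃u (Q(w) ∧ Q(u))) ∨ ¬¬(∃v Q(v)) ∨ ¬(∀z ∀y (¬Q(y) ∨ ¬Q(z)))
Drive negations inward (¬∀x A ≡ ∃x ¬A, ¬∃x A ≡ ∀x ¬A, De Morgan for ∧/∨):
  (∀w ∀u (¬Q(w) ∨ ¬Q(u))) ∨ (∃v Q(v)) ∨ (∃z ∃y (Q(y) ∧ Q(z)))
Extract every quantifier outward, since the variables are now distinct and don't occur free across branches:
  ∀w ∀u ∃v ∃z ∃y (¬Q(w) ∨ ¬Q(u) ∨ Q(v) ∨ Q(y) ∧ Q(z))
The prefix is ∀w ∀u ∃v ∃z ∃y: 2 universal, 3 existential.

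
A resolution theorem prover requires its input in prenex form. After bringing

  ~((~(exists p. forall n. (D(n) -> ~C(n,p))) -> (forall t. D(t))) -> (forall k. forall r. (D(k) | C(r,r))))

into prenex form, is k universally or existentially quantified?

First replace A → B with ¬A ∨ B.
  ~(~(~~(exists p. forall n. (~D(n) | ~C(n,p))) | (forall t. D(t))) | (forall k. forall r. (D(k) | C(r,r))))
Push ¬ through the quantifiers and connectives to reach negation normal form:
  ((exists p. forall n. (~D(n) | ~C(n,p))) | (forall t. D(t))) & (exists k. exists r. (~D(k) & ~C(r,r)))
All bound variables are already distinct, so no renaming is needed.
Extract every quantifier outward, since the variables are now distinct and don't occur free across branches:
  exists p. forall n. forall t. exists k. exists r. ((~D(n) | ~C(n,p) | D(t)) & ~D(k) & ~C(r,r))
The quantifier forall k sits under an odd number of negations (counting the antecedent side of each →), so it flips to exists k.

existential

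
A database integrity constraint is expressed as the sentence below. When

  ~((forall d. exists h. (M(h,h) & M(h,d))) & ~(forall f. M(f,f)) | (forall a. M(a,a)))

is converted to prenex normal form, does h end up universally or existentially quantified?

universal

Push ¬ through the quantifiers and connectives to reach negation normal form:
  ((exists d. forall h. (~M(h,h) | ~M(h,d))) | (forall f. M(f,f))) & (exists a. ~M(a,a))
Pull the quantifiers to the front (each side's bound variable is not free in the other side):
  exists d. forall h. forall f. exists a. ((~M(h,h) | ~M(h,d) | M(f,f)) & ~M(a,a))
The quantifier exists h sits under an odd number of negations, so it flips to forall h.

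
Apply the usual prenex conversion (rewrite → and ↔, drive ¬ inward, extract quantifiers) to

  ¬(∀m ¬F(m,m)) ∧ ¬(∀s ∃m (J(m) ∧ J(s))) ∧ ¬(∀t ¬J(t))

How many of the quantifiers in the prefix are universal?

Move each ¬ inward, flipping quantifiers it crosses:
  (∃m F(m,m)) ∧ (∃s ∀m (¬J(m) ∨ ¬J(s))) ∧ (∃t J(t))
Give each quantifier a distinct variable: m↦v.
  (∃m F(m,m)) ∧ (∃s ∀v (¬J(v) ∨ ¬J(s))) ∧ (∃t J(t))
Pull the quantifiers to the front (each side's bound variable is not free in the other side):
  ∃m ∃s ∀v ∃t (F(m,m) ∧ (¬J(v) ∨ ¬J(s)) ∧ J(t))
The prefix is ∃m ∃s ∀v ∃t: 1 universal, 3 existential.

1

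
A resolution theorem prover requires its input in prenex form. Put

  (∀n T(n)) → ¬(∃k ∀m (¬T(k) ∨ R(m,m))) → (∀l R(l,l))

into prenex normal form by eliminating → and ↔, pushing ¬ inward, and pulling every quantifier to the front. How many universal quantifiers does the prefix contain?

Eliminate → and ↔ using ¬ and ∨.
  ¬(∀n T(n)) ∨ ¬¬(∃k ∀m (¬T(k) ∨ R(m,m))) ∨ (∀l R(l,l))
Push ¬ through the quantifiers and connectives to reach negation normal form:
  (∃n ¬T(n)) ∨ (∃k ∀m (¬T(k) ∨ R(m,m))) ∨ (∀l R(l,l))
All bound variables are already distinct, so no renaming is needed.
Extract every quantifier outward, since the variables are now distinct and don't occur free across branches:
  ∃n ∃k ∀m ∀l (¬T(n) ∨ ¬T(k) ∨ R(m,m) ∨ R(l,l))
The prefix is ∃n ∃k ∀m ∀l: 2 universal, 2 existential.

2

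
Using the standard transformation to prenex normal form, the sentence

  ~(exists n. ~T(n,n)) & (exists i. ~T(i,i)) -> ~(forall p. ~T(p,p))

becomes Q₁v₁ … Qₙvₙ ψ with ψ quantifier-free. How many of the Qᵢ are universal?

Eliminate → and ↔ using ¬ and ∨.
  ~(~(exists n. ~T(n,n)) & (exists i. ~T(i,i))) | ~(forall p. ~T(p,p))
Drive negations inward (¬∀x A ≡ ∃x ¬A, ¬∃x A ≡ ∀x ¬A, De Morgan for ∧/∨):
  (exists n. ~T(n,n)) | (forall i. T(i,i)) | (exists p. T(p,p))
All bound variables are already distinct, so no renaming is needed.
Pull the quantifiers to the front (each side's bound variable is not free in the other side):
  exists n. forall i. exists p. (~T(n,n) | T(i,i) | T(p,p))
The prefix is exists n forall i exists p: 1 universal, 2 existential.

1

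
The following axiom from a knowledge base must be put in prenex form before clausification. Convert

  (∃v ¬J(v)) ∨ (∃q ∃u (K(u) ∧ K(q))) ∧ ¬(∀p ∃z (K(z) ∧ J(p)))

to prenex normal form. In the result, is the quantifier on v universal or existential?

existential

Drive negations inward (¬∀x A ≡ ∃x ¬A, ¬∃x A ≡ ∀x ¬A, De Morgan for ∧/∨):
  (∃v ¬J(v)) ∨ (∃q ∃u (K(u) ∧ K(q))) ∧ (∃p ∀z (¬K(z) ∨ ¬J(p)))
All bound variables are already distinct, so no renaming is needed.
Extract every quantifier outward, since the variables are now distinct and don't occur free across branches:
  ∃v ∃q ∃u ∃p ∀z (¬J(v) ∨ K(u) ∧ K(q) ∧ (¬K(z) ∨ ¬J(p)))
The quantifier ∃v sits under an even number of negations, so it remains existential.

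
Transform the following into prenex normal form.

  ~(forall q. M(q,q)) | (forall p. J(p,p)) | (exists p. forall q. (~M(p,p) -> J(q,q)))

Rewrite implications/biconditionals: A → B as ¬A ∨ B.
  ~(forall q. M(q,q)) | (forall p. J(p,p)) | (exists p. forall q. (~~M(p,p) | J(q,q)))
Move each ¬ inward, flipping quantifiers it crosses:
  (exists q. ~M(q,q)) | (forall p. J(p,p)) | (exists p. forall q. (M(p,p) | J(q,q)))
Standardize variables apart so no two quantifiers bind the same name: p↦z, q↦c.
  (exists q. ~M(q,q)) | (forall p. J(p,p)) | (exists z. forall c. (M(z,z) | J(c,c)))
Pull the quantifiers to the front (each side's bound variable is not free in the other side):
  exists q. forall p. exists z. forall c. (~M(q,q) | J(p,p) | M(z,z) | J(c,c))

exists q. forall p. exists z. forall c. (~M(q,q) | J(p,p) | M(z,z) | J(c,c))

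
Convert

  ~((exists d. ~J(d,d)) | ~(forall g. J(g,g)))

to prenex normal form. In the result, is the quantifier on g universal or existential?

universal

Push ¬ through the quantifiers and connectives to reach negation normal form:
  (forall d. J(d,d)) & (forall g. J(g,g))
All bound variables are already distinct, so no renaming is needed.
Finally move all quantifiers to the prefix:
  forall d. forall g. (J(d,d) & J(g,g))
The quantifier forall g sits under an even number of negations, so it remains universal.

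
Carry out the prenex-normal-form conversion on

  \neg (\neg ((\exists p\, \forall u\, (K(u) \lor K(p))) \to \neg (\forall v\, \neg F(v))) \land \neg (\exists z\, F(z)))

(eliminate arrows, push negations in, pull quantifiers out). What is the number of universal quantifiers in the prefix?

Rewrite implications/biconditionals: A → B as ¬A ∨ B.
  \neg (\neg (\neg (\exists p\, \forall u\, (K(u) \lor K(p))) \lor \neg (\forall v\, \neg F(v))) \land \neg (\exists z\, F(z)))
Push ¬ through the quantifiers and connectives to reach negation normal form:
  (\forall p\, \exists u\, (\neg K(u) \land \neg K(p))) \lor (\exists v\, F(v)) \lor (\exists z\, F(z))
All bound variables are already distinct, so no renaming is needed.
Finally move all quantifiers to the prefix:
  \forall p\, \exists u\, \exists v\, \exists z\, (\neg K(u) \land \neg K(p) \lor F(v) \lor F(z))
The prefix is \forall p \exists u \exists v \exists z: 1 universal, 3 existential.

1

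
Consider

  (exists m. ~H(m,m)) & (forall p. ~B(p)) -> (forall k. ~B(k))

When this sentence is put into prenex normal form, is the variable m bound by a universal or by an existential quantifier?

First replace A → B with ¬A ∨ B.
  ~((exists m. ~H(m,m)) & (forall p. ~B(p))) | (forall k. ~B(k))
Move each ¬ inward, flipping quantifiers it crosses:
  (forall m. H(m,m)) | (exists p. B(p)) | (forall k. ~B(k))
All bound variables are already distinct, so no renaming is needed.
Pull the quantifiers to the front (each side's bound variable is not free in the other side):
  forall m. exists p. forall k. (H(m,m) | B(p) | ~B(k))
The quantifier exists m sits under an odd number of negations (counting the antecedent side of each →), so it flips to forall m.

universal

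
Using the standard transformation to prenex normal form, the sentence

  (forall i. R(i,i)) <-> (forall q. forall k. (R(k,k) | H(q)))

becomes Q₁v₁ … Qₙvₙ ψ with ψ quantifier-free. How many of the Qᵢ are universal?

3

Rewrite implications/biconditionals: A → B as ¬A ∨ B; A ↔ B as (¬A ∨ B) ∧ (¬B ∨ A).
  (~(forall i. R(i,i)) | (forall q. forall k. (R(k,k) | H(q)))) & (~(forall q. forall k. (R(k,k) | H(q))) | (forall i. R(i,i)))
Move each ¬ inward, flipping quantifiers it crosses:
  ((exists i. ~R(i,i)) | (forall q. forall k. (R(k,k) | H(q)))) & ((exists q. exists k. (~R(k,k) & ~H(q))) | (forall i. R(i,i)))
Rename bound variables to avoid capture: q↦z1, k↦w, i↦v.
  ((exists i. ~R(i,i)) | (forall q. forall k. (R(k,k) | H(q)))) & ((exists z1. exists w. (~R(w,w) & ~H(z1))) | (forall v. R(v,v)))
Pull the quantifiers to the front (each side's bound variable is not free in the other side):
  exists i. forall q. forall k. exists z1. exists w. forall v. ((~R(i,i) | R(k,k) | H(q)) & (~R(w,w) & ~H(z1) | R(v,v)))
The prefix is exists i forall q forall k exists z1 exists w forall v: 3 universal, 3 existential.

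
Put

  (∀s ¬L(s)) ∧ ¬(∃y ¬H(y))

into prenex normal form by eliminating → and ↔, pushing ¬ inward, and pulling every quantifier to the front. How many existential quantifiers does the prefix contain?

0

Move each ¬ inward, flipping quantifiers it crosses:
  (∀s ¬L(s)) ∧ (∀y H(y))
All bound variables are already distinct, so no renaming is needed.
Extract every quantifier outward, since the variables are now distinct and don't occur free across branches:
  ∀s ∀y (¬L(s) ∧ H(y))
The prefix is ∀s ∀y: 2 universal, 0 existential.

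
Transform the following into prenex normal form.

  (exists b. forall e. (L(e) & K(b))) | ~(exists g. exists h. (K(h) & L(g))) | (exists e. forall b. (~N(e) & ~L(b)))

Push ¬ through the quantifiers and connectives to reach negation normal form:
  (exists b. forall e. (L(e) & K(b))) | (forall g. forall h. (~K(h) | ~L(g))) | (exists e. forall b. (~N(e) & ~L(b)))
Standardize variables apart so no two quantifiers bind the same name: e↦x1, b↦u.
  (exists b. forall e. (L(e) & K(b))) | (forall g. forall h. (~K(h) | ~L(g))) | (exists x1. forall u. (~N(x1) & ~L(u)))
Finally move all quantifiers to the prefix:
  exists b. forall e. forall g. forall h. exists x1. forall u. (L(e) & K(b) | ~K(h) | ~L(g) | ~N(x1) & ~L(u))

exists b. forall e. forall g. forall h. exists x1. forall u. (L(e) & K(b) | ~K(h) | ~L(g) | ~N(x1) & ~L(u))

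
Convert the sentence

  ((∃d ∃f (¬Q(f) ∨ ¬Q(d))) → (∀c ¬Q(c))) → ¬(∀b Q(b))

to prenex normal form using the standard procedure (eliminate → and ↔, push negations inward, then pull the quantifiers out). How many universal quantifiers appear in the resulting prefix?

0

Eliminate → and ↔ using ¬ and ∨.
  ¬(¬(∃d ∃f (¬Q(f) ∨ ¬Q(d))) ∨ (∀c ¬Q(c))) ∨ ¬(∀b Q(b))
Drive negations inward (¬∀x A ≡ ∃x ¬A, ¬∃x A ≡ ∀x ¬A, De Morgan for ∧/∨):
  (∃d ∃f (¬Q(f) ∨ ¬Q(d))) ∧ (∃c Q(c)) ∨ (∃b ¬Q(b))
All bound variables are already distinct, so no renaming is needed.
Extract every quantifier outward, since the variables are now distinct and don't occur free across branches:
  ∃d ∃f ∃c ∃b ((¬Q(f) ∨ ¬Q(d)) ∧ Q(c) ∨ ¬Q(b))
The prefix is ∃d ∃f ∃c ∃b: 0 universal, 4 existential.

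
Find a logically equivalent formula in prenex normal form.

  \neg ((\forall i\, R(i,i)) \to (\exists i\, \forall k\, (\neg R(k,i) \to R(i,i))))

\forall i\, \forall q\, \exists k\, (R(i,i) \land \neg R(k,q) \land \neg R(q,q))

Eliminate → and ↔ using ¬ and ∨.
  \neg (\neg (\forall i\, R(i,i)) \lor (\exists i\, \forall k\, (\neg \neg R(k,i) \lor R(i,i))))
Move each ¬ inward, flipping quantifiers it crosses:
  (\forall i\, R(i,i)) \land (\forall i\, \exists k\, (\neg R(k,i) \land \neg R(i,i)))
Give each quantifier a distinct variable: i↦q.
  (\forall i\, R(i,i)) \land (\forall q\, \exists k\, (\neg R(k,q) \land \neg R(q,q)))
Pull the quantifiers to the front (each side's bound variable is not free in the other side):
  \forall i\, \forall q\, \exists k\, (R(i,i) \land \neg R(k,q) \land \neg R(q,q))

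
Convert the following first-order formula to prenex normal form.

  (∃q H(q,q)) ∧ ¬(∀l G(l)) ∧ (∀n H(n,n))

Push ¬ through the quantifiers and connectives to reach negation normal form:
  (∃q H(q,q)) ∧ (∃l ¬G(l)) ∧ (∀n H(n,n))
All bound variables are already distinct, so no renaming is needed.
Pull the quantifiers to the front (each side's bound variable is not free in the other side):
  ∃q ∃l ∀n (H(q,q) ∧ ¬G(l) ∧ H(n,n))

∃q ∃l ∀n (H(q,q) ∧ ¬G(l) ∧ H(n,n))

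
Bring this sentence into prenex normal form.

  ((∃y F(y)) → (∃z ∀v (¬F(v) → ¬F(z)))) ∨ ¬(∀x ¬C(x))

∀y ∃z ∀v ∃x (¬F(y) ∨ F(v) ∨ ¬F(z) ∨ C(x))

First replace A → B with ¬A ∨ B.
  ¬(∃y F(y)) ∨ (∃z ∀v (¬¬F(v) ∨ ¬F(z))) ∨ ¬(∀x ¬C(x))
Push ¬ through the quantifiers and connectives to reach negation normal form:
  (∀y ¬F(y)) ∨ (∃z ∀v (F(v) ∨ ¬F(z))) ∨ (∃x C(x))
Finally move all quantifiers to the prefix:
  ∀y ∃z ∀v ∃x (¬F(y) ∨ F(v) ∨ ¬F(z) ∨ C(x))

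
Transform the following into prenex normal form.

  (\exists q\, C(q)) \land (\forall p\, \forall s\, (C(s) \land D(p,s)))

All bound variables are already distinct, so no renaming is needed.
Extract every quantifier outward, since the variables are now distinct and don't occur free across branches:
  \exists q\, \forall p\, \forall s\, (C(q) \land C(s) \land D(p,s))

\exists q\, \forall p\, \forall s\, (C(q) \land C(s) \land D(p,s))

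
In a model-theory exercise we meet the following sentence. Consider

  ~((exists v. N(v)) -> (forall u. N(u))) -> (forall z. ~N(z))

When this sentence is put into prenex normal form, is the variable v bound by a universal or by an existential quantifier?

First replace A → B with ¬A ∨ B.
  ~~(~(exists v. N(v)) | (forall u. N(u))) | (forall z. ~N(z))
Move each ¬ inward, flipping quantifiers it crosses:
  (forall v. ~N(v)) | (forall u. N(u)) | (forall z. ~N(z))
All bound variables are already distinct, so no renaming is needed.
Pull the quantifiers to the front (each side's bound variable is not free in the other side):
  forall v. forall u. forall z. (~N(v) | N(u) | ~N(z))
The quantifier exists v sits under an odd number of negations (counting the antecedent side of each →), so it flips to forall v.

universal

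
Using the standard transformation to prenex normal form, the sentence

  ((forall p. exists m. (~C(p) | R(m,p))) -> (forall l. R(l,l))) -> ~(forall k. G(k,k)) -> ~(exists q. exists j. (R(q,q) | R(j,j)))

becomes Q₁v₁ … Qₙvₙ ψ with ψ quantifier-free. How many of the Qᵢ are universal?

4

Rewrite implications/biconditionals: A → B as ¬A ∨ B.
  ~(~(forall p. exists m. (~C(p) | R(m,p))) | (forall l. R(l,l))) | ~~(forall k. G(k,k)) | ~(exists q. exists j. (R(q,q) | R(j,j)))
Move each ¬ inward, flipping quantifiers it crosses:
  (forall p. exists m. (~C(p) | R(m,p))) & (exists l. ~R(l,l)) | (forall k. G(k,k)) | (forall q. forall j. (~R(q,q) & ~R(j,j)))
All bound variables are already distinct, so no renaming is needed.
Finally move all quantifiers to the prefix:
  forall p. exists m. exists l. forall k. forall q. forall j. ((~C(p) | R(m,p)) & ~R(l,l) | G(k,k) | ~R(q,q) & ~R(j,j))
The prefix is forall p exists m exists l forall k forall q forall j: 4 universal, 2 existential.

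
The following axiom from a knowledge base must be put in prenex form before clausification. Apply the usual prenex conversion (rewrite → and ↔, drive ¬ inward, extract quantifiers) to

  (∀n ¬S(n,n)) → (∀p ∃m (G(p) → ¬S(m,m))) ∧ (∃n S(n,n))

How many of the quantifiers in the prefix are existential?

3

Rewrite implications/biconditionals: A → B as ¬A ∨ B.
  ¬(∀n ¬S(n,n)) ∨ (∀p ∃m (¬G(p) ∨ ¬S(m,m))) ∧ (∃n S(n,n))
Move each ¬ inward, flipping quantifiers it crosses:
  (∃n S(n,n)) ∨ (∀p ∃m (¬G(p) ∨ ¬S(m,m))) ∧ (∃n S(n,n))
Rename bound variables to avoid capture: n↦b.
  (∃n S(n,n)) ∨ (∀p ∃m (¬G(p) ∨ ¬S(m,m))) ∧ (∃b S(b,b))
Pull the quantifiers to the front (each side's bound variable is not free in the other side):
  ∃n ∀p ∃m ∃b (S(n,n) ∨ (¬G(p) ∨ ¬S(m,m)) ∧ S(b,b))
The prefix is ∃n ∀p ∃m ∃b: 1 universal, 3 existential.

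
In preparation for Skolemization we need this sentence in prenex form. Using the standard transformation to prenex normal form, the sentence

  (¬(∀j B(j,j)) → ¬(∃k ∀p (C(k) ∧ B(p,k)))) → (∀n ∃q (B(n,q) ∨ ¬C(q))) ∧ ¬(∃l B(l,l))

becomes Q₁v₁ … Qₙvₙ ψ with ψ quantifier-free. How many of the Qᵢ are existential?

3

Eliminate → and ↔ using ¬ and ∨.
  ¬(¬¬(∀j B(j,j)) ∨ ¬(∃k ∀p (C(k) ∧ B(p,k)))) ∨ (∀n ∃q (B(n,q) ∨ ¬C(q))) ∧ ¬(∃l B(l,l))
Drive negations inward (¬∀x A ≡ ∃x ¬A, ¬∃x A ≡ ∀x ¬A, De Morgan for ∧/∨):
  (∃j ¬B(j,j)) ∧ (∃k ∀p (C(k) ∧ B(p,k))) ∨ (∀n ∃q (B(n,q) ∨ ¬C(q))) ∧ (∀l ¬B(l,l))
All bound variables are already distinct, so no renaming is needed.
Pull the quantifiers to the front (each side's bound variable is not free in the other side):
  ∃j ∃k ∀p ∀n ∃q ∀l (¬B(j,j) ∧ C(k) ∧ B(p,k) ∨ (B(n,q) ∨ ¬C(q)) ∧ ¬B(l,l))
The prefix is ∃j ∃k ∀p ∀n ∃q ∀l: 3 universal, 3 existential.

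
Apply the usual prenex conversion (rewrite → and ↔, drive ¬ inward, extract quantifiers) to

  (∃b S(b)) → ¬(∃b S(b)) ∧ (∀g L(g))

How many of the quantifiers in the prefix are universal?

3

First replace A → B with ¬A ∨ B.
  ¬(∃b S(b)) ∨ ¬(∃b S(b)) ∧ (∀g L(g))
Move each ¬ inward, flipping quantifiers it crosses:
  (∀b ¬S(b)) ∨ (∀b ¬S(b)) ∧ (∀g L(g))
Rename bound variables to avoid capture: b↦t.
  (∀b ¬S(b)) ∨ (∀t ¬S(t)) ∧ (∀g L(g))
Finally move all quantifiers to the prefix:
  ∀b ∀t ∀g (¬S(b) ∨ ¬S(t) ∧ L(g))
The prefix is ∀b ∀t ∀g: 3 universal, 0 existential.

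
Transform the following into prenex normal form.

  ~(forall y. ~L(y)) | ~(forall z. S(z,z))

Move each ¬ inward, flipping quantifiers it crosses:
  (exists y. L(y)) | (exists z. ~S(z,z))
Extract every quantifier outward, since the variables are now distinct and don't occur free across branches:
  exists y. exists z. (L(y) | ~S(z,z))

exists y. exists z. (L(y) | ~S(z,z))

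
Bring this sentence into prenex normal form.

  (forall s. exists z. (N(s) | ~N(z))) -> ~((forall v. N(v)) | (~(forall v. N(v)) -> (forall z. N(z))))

exists s. forall z. exists v. exists u1. exists x1. (~N(s) & N(z) | ~N(v) & ~N(u1) & ~N(x1))

Rewrite implications/biconditionals: A → B as ¬A ∨ B.
  ~(forall s. exists z. (N(s) | ~N(z))) | ~((forall v. N(v)) | ~~(forall v. N(v)) | (forall z. N(z)))
Push ¬ through the quantifiers and connectives to reach negation normal form:
  (exists s. forall z. (~N(s) & N(z))) | (exists v. ~N(v)) & (exists v. ~N(v)) & (exists z. ~N(z))
Give each quantifier a distinct variable: v↦u1, z↦x1.
  (exists s. forall z. (~N(s) & N(z))) | (exists v. ~N(v)) & (exists u1. ~N(u1)) & (exists x1. ~N(x1))
Extract every quantifier outward, since the variables are now distinct and don't occur free across branches:
  exists s. forall z. exists v. exists u1. exists x1. (~N(s) & N(z) | ~N(v) & ~N(u1) & ~N(x1))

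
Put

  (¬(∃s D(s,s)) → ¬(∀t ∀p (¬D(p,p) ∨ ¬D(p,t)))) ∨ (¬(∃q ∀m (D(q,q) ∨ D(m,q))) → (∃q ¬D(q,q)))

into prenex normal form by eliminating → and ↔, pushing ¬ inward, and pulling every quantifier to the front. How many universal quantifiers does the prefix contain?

First replace A → B with ¬A ∨ B.
  ¬¬(∃s D(s,s)) ∨ ¬(∀t ∀p (¬D(p,p) ∨ ¬D(p,t))) ∨ ¬¬(∃q ∀m (D(q,q) ∨ D(m,q))) ∨ (∃q ¬D(q,q))
Move each ¬ inward, flipping quantifiers it crosses:
  (∃s D(s,s)) ∨ (∃t ∃p (D(p,p) ∧ D(p,t))) ∨ (∃q ∀m (D(q,q) ∨ D(m,q))) ∨ (∃q ¬D(q,q))
Standardize variables apart so no two quantifiers bind the same name: q↦a.
  (∃s D(s,s)) ∨ (∃t ∃p (D(p,p) ∧ D(p,t))) ∨ (∃q ∀m (D(q,q) ∨ D(m,q))) ∨ (∃a ¬D(a,a))
Pull the quantifiers to the front (each side's bound variable is not free in the other side):
  ∃s ∃t ∃p ∃q ∀m ∃a (D(s,s) ∨ D(p,p) ∧ D(p,t) ∨ D(q,q) ∨ D(m,q) ∨ ¬D(a,a))
The prefix is ∃s ∃t ∃p ∃q ∀m ∃a: 1 universal, 5 existential.

1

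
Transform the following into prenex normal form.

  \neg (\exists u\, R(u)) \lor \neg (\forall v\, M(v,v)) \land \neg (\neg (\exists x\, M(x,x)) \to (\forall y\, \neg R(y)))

\forall u\, \exists v\, \forall x\, \exists y\, (\neg R(u) \lor \neg M(v,v) \land \neg M(x,x) \land R(y))

Rewrite implications/biconditionals: A → B as ¬A ∨ B.
  \neg (\exists u\, R(u)) \lor \neg (\forall v\, M(v,v)) \land \neg (\neg \neg (\exists x\, M(x,x)) \lor (\forall y\, \neg R(y)))
Push ¬ through the quantifiers and connectives to reach negation normal form:
  (\forall u\, \neg R(u)) \lor (\exists v\, \neg M(v,v)) \land (\forall x\, \neg M(x,x)) \land (\exists y\, R(y))
All bound variables are already distinct, so no renaming is needed.
Pull the quantifiers to the front (each side's bound variable is not free in the other side):
  \forall u\, \exists v\, \forall x\, \exists y\, (\neg R(u) \lor \neg M(v,v) \land \neg M(x,x) \land R(y))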